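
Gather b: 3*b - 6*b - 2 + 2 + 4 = 4 - 3*b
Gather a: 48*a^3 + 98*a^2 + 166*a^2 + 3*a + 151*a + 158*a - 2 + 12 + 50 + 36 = 48*a^3 + 264*a^2 + 312*a + 96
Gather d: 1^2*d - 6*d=-5*d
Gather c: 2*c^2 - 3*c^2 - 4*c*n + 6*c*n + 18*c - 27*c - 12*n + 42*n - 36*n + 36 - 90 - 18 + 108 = -c^2 + c*(2*n - 9) - 6*n + 36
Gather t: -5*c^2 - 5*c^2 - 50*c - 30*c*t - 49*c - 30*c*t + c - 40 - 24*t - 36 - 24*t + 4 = -10*c^2 - 98*c + t*(-60*c - 48) - 72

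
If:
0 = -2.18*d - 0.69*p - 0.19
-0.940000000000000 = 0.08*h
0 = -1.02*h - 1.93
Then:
No Solution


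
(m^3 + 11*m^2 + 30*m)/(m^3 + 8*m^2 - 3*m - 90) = m/(m - 3)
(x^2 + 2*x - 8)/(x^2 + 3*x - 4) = (x - 2)/(x - 1)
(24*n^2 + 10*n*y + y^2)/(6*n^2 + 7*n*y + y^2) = (4*n + y)/(n + y)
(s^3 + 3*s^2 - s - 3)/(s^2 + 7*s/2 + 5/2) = 2*(s^2 + 2*s - 3)/(2*s + 5)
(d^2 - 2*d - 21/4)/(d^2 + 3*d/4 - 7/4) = (4*d^2 - 8*d - 21)/(4*d^2 + 3*d - 7)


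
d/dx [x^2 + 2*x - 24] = 2*x + 2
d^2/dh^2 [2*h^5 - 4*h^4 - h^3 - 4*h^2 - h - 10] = 40*h^3 - 48*h^2 - 6*h - 8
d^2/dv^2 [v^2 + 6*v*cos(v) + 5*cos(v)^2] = -6*v*cos(v) + 20*sin(v)^2 - 12*sin(v) - 8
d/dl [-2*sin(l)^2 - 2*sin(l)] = -2*sin(2*l) - 2*cos(l)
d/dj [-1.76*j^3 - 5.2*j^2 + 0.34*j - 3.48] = -5.28*j^2 - 10.4*j + 0.34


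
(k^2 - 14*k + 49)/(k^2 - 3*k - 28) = (k - 7)/(k + 4)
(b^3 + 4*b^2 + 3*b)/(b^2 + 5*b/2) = 2*(b^2 + 4*b + 3)/(2*b + 5)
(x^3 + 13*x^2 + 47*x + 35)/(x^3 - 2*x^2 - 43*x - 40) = (x + 7)/(x - 8)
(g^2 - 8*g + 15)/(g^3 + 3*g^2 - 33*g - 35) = (g - 3)/(g^2 + 8*g + 7)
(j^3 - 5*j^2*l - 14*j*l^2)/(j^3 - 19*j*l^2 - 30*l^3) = j*(j - 7*l)/(j^2 - 2*j*l - 15*l^2)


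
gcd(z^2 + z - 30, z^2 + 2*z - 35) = z - 5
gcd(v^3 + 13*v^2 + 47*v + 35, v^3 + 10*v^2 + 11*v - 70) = v^2 + 12*v + 35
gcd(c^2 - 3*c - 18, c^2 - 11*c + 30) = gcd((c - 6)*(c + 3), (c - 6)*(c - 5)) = c - 6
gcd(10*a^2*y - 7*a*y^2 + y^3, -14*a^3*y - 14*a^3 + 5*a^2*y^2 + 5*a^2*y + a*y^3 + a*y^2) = -2*a + y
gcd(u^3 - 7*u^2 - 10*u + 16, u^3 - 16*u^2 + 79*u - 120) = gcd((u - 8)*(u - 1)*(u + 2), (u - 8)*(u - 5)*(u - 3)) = u - 8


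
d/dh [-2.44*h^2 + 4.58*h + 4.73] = 4.58 - 4.88*h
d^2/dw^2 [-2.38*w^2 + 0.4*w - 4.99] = -4.76000000000000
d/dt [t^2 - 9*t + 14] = 2*t - 9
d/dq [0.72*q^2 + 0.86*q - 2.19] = 1.44*q + 0.86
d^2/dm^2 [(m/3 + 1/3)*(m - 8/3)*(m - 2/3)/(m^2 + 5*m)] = 8*(79*m^3 + 12*m^2 + 60*m + 100)/(27*m^3*(m^3 + 15*m^2 + 75*m + 125))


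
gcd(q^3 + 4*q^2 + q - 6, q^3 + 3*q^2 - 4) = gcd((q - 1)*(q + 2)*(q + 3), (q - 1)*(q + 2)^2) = q^2 + q - 2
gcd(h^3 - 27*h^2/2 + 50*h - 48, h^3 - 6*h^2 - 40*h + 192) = h^2 - 12*h + 32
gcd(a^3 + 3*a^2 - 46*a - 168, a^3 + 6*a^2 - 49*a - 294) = a^2 - a - 42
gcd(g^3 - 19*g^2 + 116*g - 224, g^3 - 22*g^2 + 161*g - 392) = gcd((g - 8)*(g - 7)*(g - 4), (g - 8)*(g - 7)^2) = g^2 - 15*g + 56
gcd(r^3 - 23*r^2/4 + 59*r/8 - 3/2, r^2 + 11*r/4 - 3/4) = r - 1/4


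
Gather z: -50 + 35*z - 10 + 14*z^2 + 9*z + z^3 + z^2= z^3 + 15*z^2 + 44*z - 60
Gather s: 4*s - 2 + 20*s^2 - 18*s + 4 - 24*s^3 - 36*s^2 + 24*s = -24*s^3 - 16*s^2 + 10*s + 2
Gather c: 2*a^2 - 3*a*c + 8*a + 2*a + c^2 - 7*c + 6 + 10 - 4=2*a^2 + 10*a + c^2 + c*(-3*a - 7) + 12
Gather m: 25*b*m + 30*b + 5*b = 25*b*m + 35*b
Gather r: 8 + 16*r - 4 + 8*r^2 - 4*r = 8*r^2 + 12*r + 4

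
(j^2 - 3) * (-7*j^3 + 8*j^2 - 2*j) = -7*j^5 + 8*j^4 + 19*j^3 - 24*j^2 + 6*j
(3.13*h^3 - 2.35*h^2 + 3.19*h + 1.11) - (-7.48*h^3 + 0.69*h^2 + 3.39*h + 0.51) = 10.61*h^3 - 3.04*h^2 - 0.2*h + 0.6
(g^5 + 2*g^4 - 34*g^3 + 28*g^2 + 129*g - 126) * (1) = g^5 + 2*g^4 - 34*g^3 + 28*g^2 + 129*g - 126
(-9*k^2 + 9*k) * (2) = -18*k^2 + 18*k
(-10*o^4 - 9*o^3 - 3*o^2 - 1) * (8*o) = -80*o^5 - 72*o^4 - 24*o^3 - 8*o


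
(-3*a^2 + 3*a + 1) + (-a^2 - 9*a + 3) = -4*a^2 - 6*a + 4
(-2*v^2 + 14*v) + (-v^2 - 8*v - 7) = -3*v^2 + 6*v - 7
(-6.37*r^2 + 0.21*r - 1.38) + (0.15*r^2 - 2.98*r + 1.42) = -6.22*r^2 - 2.77*r + 0.04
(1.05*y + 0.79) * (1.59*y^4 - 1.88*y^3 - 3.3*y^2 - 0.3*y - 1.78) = 1.6695*y^5 - 0.7179*y^4 - 4.9502*y^3 - 2.922*y^2 - 2.106*y - 1.4062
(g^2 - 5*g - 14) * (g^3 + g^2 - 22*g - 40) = g^5 - 4*g^4 - 41*g^3 + 56*g^2 + 508*g + 560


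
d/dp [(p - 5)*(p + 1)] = 2*p - 4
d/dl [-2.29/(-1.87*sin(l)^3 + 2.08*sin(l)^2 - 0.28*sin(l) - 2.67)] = (-12.8469*sin(l)^2 + 9.5264*sin(l) - 0.6412)*cos(l)/(1.87*sin(l)^3 - 2.08*sin(l)^2 + 0.28*sin(l) + 2.67)^2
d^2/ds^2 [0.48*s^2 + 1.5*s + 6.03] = 0.960000000000000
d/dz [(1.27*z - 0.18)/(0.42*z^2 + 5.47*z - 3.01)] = (-0.5334*z^2 + 0.1512*z - 2.8381)/(0.1764*z^4 + 4.5948*z^3 + 27.3925*z^2 - 32.9294*z + 9.0601)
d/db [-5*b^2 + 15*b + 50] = 15 - 10*b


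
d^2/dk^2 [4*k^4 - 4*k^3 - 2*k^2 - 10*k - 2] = 48*k^2 - 24*k - 4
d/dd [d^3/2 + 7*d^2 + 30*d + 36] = 3*d^2/2 + 14*d + 30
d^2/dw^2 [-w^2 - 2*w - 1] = -2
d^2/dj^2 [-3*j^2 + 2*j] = -6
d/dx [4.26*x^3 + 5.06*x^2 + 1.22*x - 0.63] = 12.78*x^2 + 10.12*x + 1.22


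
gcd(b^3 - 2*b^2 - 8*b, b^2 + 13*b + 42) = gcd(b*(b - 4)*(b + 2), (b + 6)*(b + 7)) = 1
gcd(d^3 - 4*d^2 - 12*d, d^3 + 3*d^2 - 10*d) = d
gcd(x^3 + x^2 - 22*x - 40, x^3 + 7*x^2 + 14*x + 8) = x^2 + 6*x + 8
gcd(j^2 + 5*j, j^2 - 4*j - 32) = 1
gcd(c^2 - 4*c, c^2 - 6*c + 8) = c - 4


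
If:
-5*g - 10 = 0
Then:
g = -2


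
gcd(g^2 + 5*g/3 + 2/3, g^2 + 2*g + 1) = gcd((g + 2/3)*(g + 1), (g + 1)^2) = g + 1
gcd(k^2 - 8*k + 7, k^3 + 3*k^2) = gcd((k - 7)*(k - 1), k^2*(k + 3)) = 1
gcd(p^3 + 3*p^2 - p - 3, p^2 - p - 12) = p + 3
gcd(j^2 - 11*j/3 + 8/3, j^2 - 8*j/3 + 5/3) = j - 1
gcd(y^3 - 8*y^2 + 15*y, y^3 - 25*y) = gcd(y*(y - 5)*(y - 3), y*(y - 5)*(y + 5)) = y^2 - 5*y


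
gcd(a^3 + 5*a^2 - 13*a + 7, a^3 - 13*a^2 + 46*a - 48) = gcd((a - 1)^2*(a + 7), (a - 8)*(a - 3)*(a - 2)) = 1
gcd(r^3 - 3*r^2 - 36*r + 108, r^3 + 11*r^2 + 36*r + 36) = r + 6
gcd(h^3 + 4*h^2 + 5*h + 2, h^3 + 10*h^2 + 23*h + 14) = h^2 + 3*h + 2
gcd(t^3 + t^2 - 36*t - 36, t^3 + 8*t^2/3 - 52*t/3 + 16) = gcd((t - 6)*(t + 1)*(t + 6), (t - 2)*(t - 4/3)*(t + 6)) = t + 6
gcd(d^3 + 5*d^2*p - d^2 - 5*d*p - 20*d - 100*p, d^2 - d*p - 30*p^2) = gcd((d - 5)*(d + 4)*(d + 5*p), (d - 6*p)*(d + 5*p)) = d + 5*p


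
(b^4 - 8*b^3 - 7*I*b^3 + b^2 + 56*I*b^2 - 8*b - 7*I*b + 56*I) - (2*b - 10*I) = b^4 - 8*b^3 - 7*I*b^3 + b^2 + 56*I*b^2 - 10*b - 7*I*b + 66*I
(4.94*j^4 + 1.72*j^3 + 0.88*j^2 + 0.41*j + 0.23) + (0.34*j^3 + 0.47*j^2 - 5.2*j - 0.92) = 4.94*j^4 + 2.06*j^3 + 1.35*j^2 - 4.79*j - 0.69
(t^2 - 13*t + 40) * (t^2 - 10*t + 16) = t^4 - 23*t^3 + 186*t^2 - 608*t + 640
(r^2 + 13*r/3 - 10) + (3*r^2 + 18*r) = 4*r^2 + 67*r/3 - 10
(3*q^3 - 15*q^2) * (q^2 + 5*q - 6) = 3*q^5 - 93*q^3 + 90*q^2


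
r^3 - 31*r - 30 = (r - 6)*(r + 1)*(r + 5)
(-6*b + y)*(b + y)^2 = -6*b^3 - 11*b^2*y - 4*b*y^2 + y^3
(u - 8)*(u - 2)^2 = u^3 - 12*u^2 + 36*u - 32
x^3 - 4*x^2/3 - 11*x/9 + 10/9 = (x - 5/3)*(x - 2/3)*(x + 1)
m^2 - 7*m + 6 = (m - 6)*(m - 1)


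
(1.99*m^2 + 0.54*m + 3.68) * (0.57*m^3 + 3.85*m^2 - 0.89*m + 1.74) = 1.1343*m^5 + 7.9693*m^4 + 2.4055*m^3 + 17.15*m^2 - 2.3356*m + 6.4032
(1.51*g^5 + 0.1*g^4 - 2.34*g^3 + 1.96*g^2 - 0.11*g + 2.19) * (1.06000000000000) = 1.6006*g^5 + 0.106*g^4 - 2.4804*g^3 + 2.0776*g^2 - 0.1166*g + 2.3214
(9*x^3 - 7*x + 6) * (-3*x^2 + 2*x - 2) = -27*x^5 + 18*x^4 + 3*x^3 - 32*x^2 + 26*x - 12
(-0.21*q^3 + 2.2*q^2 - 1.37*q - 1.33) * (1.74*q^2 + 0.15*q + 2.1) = -0.3654*q^5 + 3.7965*q^4 - 2.4948*q^3 + 2.1003*q^2 - 3.0765*q - 2.793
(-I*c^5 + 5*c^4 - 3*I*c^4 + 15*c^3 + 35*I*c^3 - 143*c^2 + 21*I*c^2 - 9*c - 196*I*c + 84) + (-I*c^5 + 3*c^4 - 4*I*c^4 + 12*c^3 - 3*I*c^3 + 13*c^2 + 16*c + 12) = -2*I*c^5 + 8*c^4 - 7*I*c^4 + 27*c^3 + 32*I*c^3 - 130*c^2 + 21*I*c^2 + 7*c - 196*I*c + 96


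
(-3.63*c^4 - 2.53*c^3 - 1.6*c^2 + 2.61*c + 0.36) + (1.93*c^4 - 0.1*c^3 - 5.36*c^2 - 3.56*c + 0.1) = -1.7*c^4 - 2.63*c^3 - 6.96*c^2 - 0.95*c + 0.46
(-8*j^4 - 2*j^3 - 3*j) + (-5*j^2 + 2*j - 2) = -8*j^4 - 2*j^3 - 5*j^2 - j - 2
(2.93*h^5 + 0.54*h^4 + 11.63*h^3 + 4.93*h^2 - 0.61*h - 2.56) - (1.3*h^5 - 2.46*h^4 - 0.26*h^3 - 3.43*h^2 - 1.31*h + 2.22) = 1.63*h^5 + 3.0*h^4 + 11.89*h^3 + 8.36*h^2 + 0.7*h - 4.78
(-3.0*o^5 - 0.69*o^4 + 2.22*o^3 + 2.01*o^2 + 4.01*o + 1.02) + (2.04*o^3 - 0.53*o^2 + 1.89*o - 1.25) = -3.0*o^5 - 0.69*o^4 + 4.26*o^3 + 1.48*o^2 + 5.9*o - 0.23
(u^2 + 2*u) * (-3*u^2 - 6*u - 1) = -3*u^4 - 12*u^3 - 13*u^2 - 2*u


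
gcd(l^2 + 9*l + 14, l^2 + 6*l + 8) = l + 2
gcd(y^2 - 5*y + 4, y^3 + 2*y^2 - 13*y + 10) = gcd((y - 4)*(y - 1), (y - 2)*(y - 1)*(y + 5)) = y - 1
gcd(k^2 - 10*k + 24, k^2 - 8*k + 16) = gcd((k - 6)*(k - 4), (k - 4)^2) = k - 4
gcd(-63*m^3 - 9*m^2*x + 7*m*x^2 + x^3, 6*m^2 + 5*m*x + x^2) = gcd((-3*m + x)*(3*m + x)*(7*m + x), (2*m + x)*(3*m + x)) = 3*m + x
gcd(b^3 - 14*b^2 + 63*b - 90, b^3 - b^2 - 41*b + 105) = b^2 - 8*b + 15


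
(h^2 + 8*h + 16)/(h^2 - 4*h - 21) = (h^2 + 8*h + 16)/(h^2 - 4*h - 21)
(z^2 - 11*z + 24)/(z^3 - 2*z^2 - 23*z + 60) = (z - 8)/(z^2 + z - 20)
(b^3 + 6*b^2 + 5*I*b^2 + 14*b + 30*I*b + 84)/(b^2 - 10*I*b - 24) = (b^3 + b^2*(6 + 5*I) + b*(14 + 30*I) + 84)/(b^2 - 10*I*b - 24)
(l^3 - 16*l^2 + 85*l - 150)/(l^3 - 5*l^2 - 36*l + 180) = (l - 5)/(l + 6)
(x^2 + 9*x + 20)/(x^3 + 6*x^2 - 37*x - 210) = (x + 4)/(x^2 + x - 42)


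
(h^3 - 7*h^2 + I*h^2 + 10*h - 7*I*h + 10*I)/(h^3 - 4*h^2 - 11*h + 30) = (h + I)/(h + 3)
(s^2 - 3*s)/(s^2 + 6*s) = (s - 3)/(s + 6)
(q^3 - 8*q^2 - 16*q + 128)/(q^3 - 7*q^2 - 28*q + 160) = (q + 4)/(q + 5)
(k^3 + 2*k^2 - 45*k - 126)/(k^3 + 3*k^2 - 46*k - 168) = (k + 3)/(k + 4)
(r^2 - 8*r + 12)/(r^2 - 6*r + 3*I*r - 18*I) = (r - 2)/(r + 3*I)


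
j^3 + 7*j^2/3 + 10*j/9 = j*(j + 2/3)*(j + 5/3)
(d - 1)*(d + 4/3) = d^2 + d/3 - 4/3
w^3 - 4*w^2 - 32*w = w*(w - 8)*(w + 4)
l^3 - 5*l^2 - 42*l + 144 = (l - 8)*(l - 3)*(l + 6)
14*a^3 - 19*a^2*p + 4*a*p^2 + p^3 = (-2*a + p)*(-a + p)*(7*a + p)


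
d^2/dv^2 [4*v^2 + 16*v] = 8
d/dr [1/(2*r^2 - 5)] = -4*r/(2*r^2 - 5)^2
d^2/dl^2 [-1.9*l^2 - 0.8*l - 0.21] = -3.80000000000000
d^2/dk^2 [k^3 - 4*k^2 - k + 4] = 6*k - 8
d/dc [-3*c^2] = -6*c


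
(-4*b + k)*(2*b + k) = -8*b^2 - 2*b*k + k^2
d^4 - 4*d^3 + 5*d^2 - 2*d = d*(d - 2)*(d - 1)^2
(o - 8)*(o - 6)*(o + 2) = o^3 - 12*o^2 + 20*o + 96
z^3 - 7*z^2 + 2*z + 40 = (z - 5)*(z - 4)*(z + 2)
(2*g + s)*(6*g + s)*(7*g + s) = 84*g^3 + 68*g^2*s + 15*g*s^2 + s^3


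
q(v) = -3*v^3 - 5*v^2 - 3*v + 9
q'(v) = -9*v^2 - 10*v - 3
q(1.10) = -4.34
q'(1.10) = -24.89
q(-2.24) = 24.35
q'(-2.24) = -25.76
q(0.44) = 6.46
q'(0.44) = -9.14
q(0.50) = 5.88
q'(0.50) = -10.25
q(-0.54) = 9.63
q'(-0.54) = -0.22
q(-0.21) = 9.44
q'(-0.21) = -1.30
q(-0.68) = 9.67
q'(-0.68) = -0.36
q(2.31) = -61.59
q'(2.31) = -74.12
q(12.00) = -5931.00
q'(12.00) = -1419.00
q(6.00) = -837.00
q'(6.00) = -387.00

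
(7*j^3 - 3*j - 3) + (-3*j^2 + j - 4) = 7*j^3 - 3*j^2 - 2*j - 7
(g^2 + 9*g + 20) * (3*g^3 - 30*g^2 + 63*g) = 3*g^5 - 3*g^4 - 147*g^3 - 33*g^2 + 1260*g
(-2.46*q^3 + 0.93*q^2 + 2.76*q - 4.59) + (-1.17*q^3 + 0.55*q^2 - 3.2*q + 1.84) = -3.63*q^3 + 1.48*q^2 - 0.44*q - 2.75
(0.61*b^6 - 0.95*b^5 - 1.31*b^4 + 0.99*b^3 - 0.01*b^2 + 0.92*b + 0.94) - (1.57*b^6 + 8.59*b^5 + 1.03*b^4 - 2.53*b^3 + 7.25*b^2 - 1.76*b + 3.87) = -0.96*b^6 - 9.54*b^5 - 2.34*b^4 + 3.52*b^3 - 7.26*b^2 + 2.68*b - 2.93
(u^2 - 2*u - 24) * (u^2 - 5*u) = u^4 - 7*u^3 - 14*u^2 + 120*u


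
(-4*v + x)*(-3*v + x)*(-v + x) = -12*v^3 + 19*v^2*x - 8*v*x^2 + x^3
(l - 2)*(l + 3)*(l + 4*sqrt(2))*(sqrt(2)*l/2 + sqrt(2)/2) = sqrt(2)*l^4/2 + sqrt(2)*l^3 + 4*l^3 - 5*sqrt(2)*l^2/2 + 8*l^2 - 20*l - 3*sqrt(2)*l - 24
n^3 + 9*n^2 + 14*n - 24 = (n - 1)*(n + 4)*(n + 6)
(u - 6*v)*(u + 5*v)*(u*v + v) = u^3*v - u^2*v^2 + u^2*v - 30*u*v^3 - u*v^2 - 30*v^3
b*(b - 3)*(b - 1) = b^3 - 4*b^2 + 3*b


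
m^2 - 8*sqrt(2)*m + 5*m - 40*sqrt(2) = (m + 5)*(m - 8*sqrt(2))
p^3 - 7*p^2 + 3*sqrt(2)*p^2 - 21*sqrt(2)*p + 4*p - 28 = (p - 7)*(p + sqrt(2))*(p + 2*sqrt(2))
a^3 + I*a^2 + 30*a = a*(a - 5*I)*(a + 6*I)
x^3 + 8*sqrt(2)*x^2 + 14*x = x*(x + sqrt(2))*(x + 7*sqrt(2))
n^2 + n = n*(n + 1)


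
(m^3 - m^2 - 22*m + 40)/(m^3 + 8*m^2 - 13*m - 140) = (m - 2)/(m + 7)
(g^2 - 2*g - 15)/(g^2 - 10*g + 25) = (g + 3)/(g - 5)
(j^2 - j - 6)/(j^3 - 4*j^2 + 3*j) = (j + 2)/(j*(j - 1))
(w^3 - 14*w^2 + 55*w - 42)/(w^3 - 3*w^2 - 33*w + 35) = (w - 6)/(w + 5)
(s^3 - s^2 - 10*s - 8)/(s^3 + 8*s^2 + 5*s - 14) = (s^2 - 3*s - 4)/(s^2 + 6*s - 7)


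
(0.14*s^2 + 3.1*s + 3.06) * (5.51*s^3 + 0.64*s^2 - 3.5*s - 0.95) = 0.7714*s^5 + 17.1706*s^4 + 18.3546*s^3 - 9.0246*s^2 - 13.655*s - 2.907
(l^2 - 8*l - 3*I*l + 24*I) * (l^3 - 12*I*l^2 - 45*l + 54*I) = l^5 - 8*l^4 - 15*I*l^4 - 81*l^3 + 120*I*l^3 + 648*l^2 + 189*I*l^2 + 162*l - 1512*I*l - 1296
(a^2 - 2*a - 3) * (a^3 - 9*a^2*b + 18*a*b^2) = a^5 - 9*a^4*b - 2*a^4 + 18*a^3*b^2 + 18*a^3*b - 3*a^3 - 36*a^2*b^2 + 27*a^2*b - 54*a*b^2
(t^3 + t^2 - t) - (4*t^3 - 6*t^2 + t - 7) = -3*t^3 + 7*t^2 - 2*t + 7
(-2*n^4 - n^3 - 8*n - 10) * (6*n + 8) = -12*n^5 - 22*n^4 - 8*n^3 - 48*n^2 - 124*n - 80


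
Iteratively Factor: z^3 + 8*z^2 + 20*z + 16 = (z + 4)*(z^2 + 4*z + 4) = (z + 2)*(z + 4)*(z + 2)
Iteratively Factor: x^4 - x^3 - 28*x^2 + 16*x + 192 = (x - 4)*(x^3 + 3*x^2 - 16*x - 48) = (x - 4)*(x + 4)*(x^2 - x - 12) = (x - 4)^2*(x + 4)*(x + 3)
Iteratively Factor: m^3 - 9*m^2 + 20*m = (m)*(m^2 - 9*m + 20) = m*(m - 5)*(m - 4)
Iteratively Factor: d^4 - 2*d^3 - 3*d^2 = (d)*(d^3 - 2*d^2 - 3*d) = d^2*(d^2 - 2*d - 3) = d^2*(d + 1)*(d - 3)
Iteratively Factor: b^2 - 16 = (b + 4)*(b - 4)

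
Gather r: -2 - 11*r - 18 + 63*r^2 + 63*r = 63*r^2 + 52*r - 20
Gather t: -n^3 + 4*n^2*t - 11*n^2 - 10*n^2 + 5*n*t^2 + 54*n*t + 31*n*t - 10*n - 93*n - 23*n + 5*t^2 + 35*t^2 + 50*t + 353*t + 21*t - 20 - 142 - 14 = -n^3 - 21*n^2 - 126*n + t^2*(5*n + 40) + t*(4*n^2 + 85*n + 424) - 176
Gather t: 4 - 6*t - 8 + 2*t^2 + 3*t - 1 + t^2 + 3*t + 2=3*t^2 - 3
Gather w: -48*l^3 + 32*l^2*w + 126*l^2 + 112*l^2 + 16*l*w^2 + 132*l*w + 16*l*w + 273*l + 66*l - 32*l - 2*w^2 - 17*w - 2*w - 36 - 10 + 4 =-48*l^3 + 238*l^2 + 307*l + w^2*(16*l - 2) + w*(32*l^2 + 148*l - 19) - 42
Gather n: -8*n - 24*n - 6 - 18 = -32*n - 24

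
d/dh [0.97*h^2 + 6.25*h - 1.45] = 1.94*h + 6.25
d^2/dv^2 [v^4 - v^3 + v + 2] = 6*v*(2*v - 1)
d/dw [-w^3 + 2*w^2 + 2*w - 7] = -3*w^2 + 4*w + 2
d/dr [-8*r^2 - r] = -16*r - 1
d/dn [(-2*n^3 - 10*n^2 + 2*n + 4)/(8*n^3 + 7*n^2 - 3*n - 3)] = 2*(33*n^4 - 10*n^3 - 31*n^2 + 2*n + 3)/(64*n^6 + 112*n^5 + n^4 - 90*n^3 - 33*n^2 + 18*n + 9)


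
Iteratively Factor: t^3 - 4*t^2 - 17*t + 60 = (t - 3)*(t^2 - t - 20) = (t - 3)*(t + 4)*(t - 5)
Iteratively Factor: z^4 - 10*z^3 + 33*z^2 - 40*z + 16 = (z - 4)*(z^3 - 6*z^2 + 9*z - 4) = (z - 4)*(z - 1)*(z^2 - 5*z + 4) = (z - 4)^2*(z - 1)*(z - 1)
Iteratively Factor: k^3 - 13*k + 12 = (k - 3)*(k^2 + 3*k - 4) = (k - 3)*(k + 4)*(k - 1)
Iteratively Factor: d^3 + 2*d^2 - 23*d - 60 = (d + 3)*(d^2 - d - 20) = (d + 3)*(d + 4)*(d - 5)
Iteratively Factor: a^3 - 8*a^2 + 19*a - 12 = (a - 3)*(a^2 - 5*a + 4) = (a - 4)*(a - 3)*(a - 1)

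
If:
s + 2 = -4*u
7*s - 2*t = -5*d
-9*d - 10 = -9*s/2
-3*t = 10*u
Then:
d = -230/423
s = 160/141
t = 1105/423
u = -221/282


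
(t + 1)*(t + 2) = t^2 + 3*t + 2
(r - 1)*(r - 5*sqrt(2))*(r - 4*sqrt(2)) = r^3 - 9*sqrt(2)*r^2 - r^2 + 9*sqrt(2)*r + 40*r - 40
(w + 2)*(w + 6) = w^2 + 8*w + 12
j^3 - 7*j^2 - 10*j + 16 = (j - 8)*(j - 1)*(j + 2)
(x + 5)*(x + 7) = x^2 + 12*x + 35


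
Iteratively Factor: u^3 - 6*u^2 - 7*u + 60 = (u - 4)*(u^2 - 2*u - 15) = (u - 5)*(u - 4)*(u + 3)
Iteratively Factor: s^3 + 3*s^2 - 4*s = (s + 4)*(s^2 - s) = (s - 1)*(s + 4)*(s)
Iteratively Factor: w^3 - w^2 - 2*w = (w)*(w^2 - w - 2) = w*(w - 2)*(w + 1)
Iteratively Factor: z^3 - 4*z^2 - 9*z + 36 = (z - 3)*(z^2 - z - 12) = (z - 4)*(z - 3)*(z + 3)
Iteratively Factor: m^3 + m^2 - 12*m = (m + 4)*(m^2 - 3*m) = m*(m + 4)*(m - 3)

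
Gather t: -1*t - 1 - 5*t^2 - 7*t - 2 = -5*t^2 - 8*t - 3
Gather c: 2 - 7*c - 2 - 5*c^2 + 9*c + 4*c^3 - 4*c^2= 4*c^3 - 9*c^2 + 2*c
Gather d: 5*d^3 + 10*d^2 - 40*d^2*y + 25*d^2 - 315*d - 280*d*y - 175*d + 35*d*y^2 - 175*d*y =5*d^3 + d^2*(35 - 40*y) + d*(35*y^2 - 455*y - 490)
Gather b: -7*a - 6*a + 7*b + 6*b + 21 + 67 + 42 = -13*a + 13*b + 130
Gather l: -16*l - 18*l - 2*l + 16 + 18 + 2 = 36 - 36*l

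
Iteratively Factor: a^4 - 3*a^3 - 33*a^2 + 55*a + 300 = (a + 3)*(a^3 - 6*a^2 - 15*a + 100) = (a - 5)*(a + 3)*(a^2 - a - 20) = (a - 5)*(a + 3)*(a + 4)*(a - 5)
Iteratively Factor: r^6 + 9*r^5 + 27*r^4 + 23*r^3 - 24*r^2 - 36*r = (r + 3)*(r^5 + 6*r^4 + 9*r^3 - 4*r^2 - 12*r) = (r + 2)*(r + 3)*(r^4 + 4*r^3 + r^2 - 6*r) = r*(r + 2)*(r + 3)*(r^3 + 4*r^2 + r - 6) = r*(r + 2)^2*(r + 3)*(r^2 + 2*r - 3) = r*(r + 2)^2*(r + 3)^2*(r - 1)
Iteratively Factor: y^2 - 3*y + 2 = (y - 1)*(y - 2)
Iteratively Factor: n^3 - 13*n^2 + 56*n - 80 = (n - 4)*(n^2 - 9*n + 20) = (n - 5)*(n - 4)*(n - 4)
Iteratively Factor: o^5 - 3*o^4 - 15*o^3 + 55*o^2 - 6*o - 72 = (o - 3)*(o^4 - 15*o^2 + 10*o + 24) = (o - 3)*(o - 2)*(o^3 + 2*o^2 - 11*o - 12) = (o - 3)*(o - 2)*(o + 4)*(o^2 - 2*o - 3) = (o - 3)^2*(o - 2)*(o + 4)*(o + 1)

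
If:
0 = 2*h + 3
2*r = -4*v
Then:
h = -3/2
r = -2*v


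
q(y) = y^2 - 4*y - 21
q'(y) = 2*y - 4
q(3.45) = -22.90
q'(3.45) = 2.90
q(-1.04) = -15.76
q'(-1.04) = -6.08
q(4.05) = -20.80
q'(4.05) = 4.10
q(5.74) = -11.01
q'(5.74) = 7.48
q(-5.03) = 24.42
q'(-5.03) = -14.06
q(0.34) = -22.24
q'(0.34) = -3.32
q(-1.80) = -10.56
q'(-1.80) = -7.60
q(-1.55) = -12.40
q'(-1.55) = -7.10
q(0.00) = -21.00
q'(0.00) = -4.00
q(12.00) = 75.00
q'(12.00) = 20.00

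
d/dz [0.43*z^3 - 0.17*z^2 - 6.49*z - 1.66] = 1.29*z^2 - 0.34*z - 6.49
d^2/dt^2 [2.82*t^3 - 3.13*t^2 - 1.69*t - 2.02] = 16.92*t - 6.26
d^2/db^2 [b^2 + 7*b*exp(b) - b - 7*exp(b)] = 7*b*exp(b) + 7*exp(b) + 2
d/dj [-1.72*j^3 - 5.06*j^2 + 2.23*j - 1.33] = -5.16*j^2 - 10.12*j + 2.23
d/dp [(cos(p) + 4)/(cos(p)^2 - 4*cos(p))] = (sin(p) - 16*sin(p)/cos(p)^2 + 8*tan(p))/(cos(p) - 4)^2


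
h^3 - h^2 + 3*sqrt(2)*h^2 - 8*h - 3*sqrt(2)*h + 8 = (h - 1)*(h - sqrt(2))*(h + 4*sqrt(2))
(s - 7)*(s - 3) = s^2 - 10*s + 21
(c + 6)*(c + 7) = c^2 + 13*c + 42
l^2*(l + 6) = l^3 + 6*l^2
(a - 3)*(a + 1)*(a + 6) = a^3 + 4*a^2 - 15*a - 18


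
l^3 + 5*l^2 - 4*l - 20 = (l - 2)*(l + 2)*(l + 5)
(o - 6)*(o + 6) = o^2 - 36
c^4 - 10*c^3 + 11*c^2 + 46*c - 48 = (c - 8)*(c - 3)*(c - 1)*(c + 2)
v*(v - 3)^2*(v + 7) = v^4 + v^3 - 33*v^2 + 63*v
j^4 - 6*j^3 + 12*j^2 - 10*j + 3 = (j - 3)*(j - 1)^3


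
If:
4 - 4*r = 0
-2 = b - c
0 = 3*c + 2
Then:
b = -8/3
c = -2/3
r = 1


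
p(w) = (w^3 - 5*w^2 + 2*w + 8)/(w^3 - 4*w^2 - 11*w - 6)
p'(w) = (-3*w^2 + 8*w + 11)*(w^3 - 5*w^2 + 2*w + 8)/(w^3 - 4*w^2 - 11*w - 6)^2 + (3*w^2 - 10*w + 2)/(w^3 - 4*w^2 - 11*w - 6) = (w^2 - 28*w + 76)/(w^4 - 10*w^3 + 13*w^2 + 60*w + 36)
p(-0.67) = -5.66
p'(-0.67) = 19.65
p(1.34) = -0.16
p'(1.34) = 0.34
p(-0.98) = -106.31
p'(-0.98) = 5357.12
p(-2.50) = 2.29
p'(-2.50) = 0.94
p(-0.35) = -2.48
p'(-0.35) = 5.04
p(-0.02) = -1.38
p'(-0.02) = 2.20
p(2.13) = 0.02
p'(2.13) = 0.14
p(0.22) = -0.95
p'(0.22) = 1.41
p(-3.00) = 1.94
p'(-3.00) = 0.52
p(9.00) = 1.17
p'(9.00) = -0.11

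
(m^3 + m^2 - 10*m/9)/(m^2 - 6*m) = (m^2 + m - 10/9)/(m - 6)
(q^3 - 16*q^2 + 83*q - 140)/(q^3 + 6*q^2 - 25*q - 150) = (q^2 - 11*q + 28)/(q^2 + 11*q + 30)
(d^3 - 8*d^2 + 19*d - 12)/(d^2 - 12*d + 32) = (d^2 - 4*d + 3)/(d - 8)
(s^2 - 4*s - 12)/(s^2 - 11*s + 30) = (s + 2)/(s - 5)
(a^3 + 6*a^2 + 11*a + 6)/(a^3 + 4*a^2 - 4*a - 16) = (a^2 + 4*a + 3)/(a^2 + 2*a - 8)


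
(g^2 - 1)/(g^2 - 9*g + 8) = (g + 1)/(g - 8)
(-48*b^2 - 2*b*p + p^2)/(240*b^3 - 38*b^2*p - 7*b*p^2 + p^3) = 1/(-5*b + p)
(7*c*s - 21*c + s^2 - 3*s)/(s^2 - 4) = (7*c*s - 21*c + s^2 - 3*s)/(s^2 - 4)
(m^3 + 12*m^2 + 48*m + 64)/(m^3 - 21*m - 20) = (m^2 + 8*m + 16)/(m^2 - 4*m - 5)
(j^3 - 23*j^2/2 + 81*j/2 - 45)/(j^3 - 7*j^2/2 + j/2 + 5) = (j^2 - 9*j + 18)/(j^2 - j - 2)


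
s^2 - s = s*(s - 1)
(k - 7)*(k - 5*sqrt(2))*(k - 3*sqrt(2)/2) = k^3 - 13*sqrt(2)*k^2/2 - 7*k^2 + 15*k + 91*sqrt(2)*k/2 - 105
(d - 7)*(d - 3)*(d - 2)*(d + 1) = d^4 - 11*d^3 + 29*d^2 - d - 42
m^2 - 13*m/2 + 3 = (m - 6)*(m - 1/2)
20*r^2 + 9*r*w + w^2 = (4*r + w)*(5*r + w)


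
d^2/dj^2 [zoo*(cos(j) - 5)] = zoo*cos(j)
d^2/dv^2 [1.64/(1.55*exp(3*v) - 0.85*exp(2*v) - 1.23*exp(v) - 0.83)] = ((-22.878*exp(2*v) + 5.576*exp(v) + 2.0172)*(-1.55*exp(3*v) + 0.85*exp(2*v) + 1.23*exp(v) + 0.83) - 1.64*(-9.3*exp(2*v) + 3.4*exp(v) + 2.46)*(-4.65*exp(2*v) + 1.7*exp(v) + 1.23)*exp(v))*exp(v)/(-1.55*exp(3*v) + 0.85*exp(2*v) + 1.23*exp(v) + 0.83)^3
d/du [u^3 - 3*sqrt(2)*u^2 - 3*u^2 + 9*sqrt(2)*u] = 3*u^2 - 6*sqrt(2)*u - 6*u + 9*sqrt(2)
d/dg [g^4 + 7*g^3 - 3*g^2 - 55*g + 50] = 4*g^3 + 21*g^2 - 6*g - 55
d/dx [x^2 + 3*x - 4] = 2*x + 3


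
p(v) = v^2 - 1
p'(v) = 2*v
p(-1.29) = 0.66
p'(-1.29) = -2.58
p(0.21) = -0.96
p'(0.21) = 0.42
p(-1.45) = 1.10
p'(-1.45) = -2.90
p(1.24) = 0.54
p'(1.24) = 2.48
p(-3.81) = 13.52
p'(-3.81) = -7.62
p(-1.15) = 0.32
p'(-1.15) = -2.30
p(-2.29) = 4.24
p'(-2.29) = -4.58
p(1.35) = 0.82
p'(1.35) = 2.70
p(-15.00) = 224.00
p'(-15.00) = -30.00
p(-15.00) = 224.00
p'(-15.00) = -30.00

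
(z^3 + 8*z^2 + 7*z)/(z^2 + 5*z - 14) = z*(z + 1)/(z - 2)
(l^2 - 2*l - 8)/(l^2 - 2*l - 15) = (-l^2 + 2*l + 8)/(-l^2 + 2*l + 15)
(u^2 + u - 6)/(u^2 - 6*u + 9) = (u^2 + u - 6)/(u^2 - 6*u + 9)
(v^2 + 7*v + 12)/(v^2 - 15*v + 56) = (v^2 + 7*v + 12)/(v^2 - 15*v + 56)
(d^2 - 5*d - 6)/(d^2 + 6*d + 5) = (d - 6)/(d + 5)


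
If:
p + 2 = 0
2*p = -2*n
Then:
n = 2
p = -2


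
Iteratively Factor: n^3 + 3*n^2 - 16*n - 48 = (n + 4)*(n^2 - n - 12) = (n - 4)*(n + 4)*(n + 3)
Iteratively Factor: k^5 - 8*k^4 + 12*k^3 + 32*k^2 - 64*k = (k - 2)*(k^4 - 6*k^3 + 32*k) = (k - 2)*(k + 2)*(k^3 - 8*k^2 + 16*k) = (k - 4)*(k - 2)*(k + 2)*(k^2 - 4*k) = (k - 4)^2*(k - 2)*(k + 2)*(k)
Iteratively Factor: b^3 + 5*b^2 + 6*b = (b)*(b^2 + 5*b + 6) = b*(b + 3)*(b + 2)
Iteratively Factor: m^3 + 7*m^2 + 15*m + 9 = (m + 1)*(m^2 + 6*m + 9) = (m + 1)*(m + 3)*(m + 3)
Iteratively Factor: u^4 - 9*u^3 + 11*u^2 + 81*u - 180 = (u - 4)*(u^3 - 5*u^2 - 9*u + 45) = (u - 5)*(u - 4)*(u^2 - 9) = (u - 5)*(u - 4)*(u - 3)*(u + 3)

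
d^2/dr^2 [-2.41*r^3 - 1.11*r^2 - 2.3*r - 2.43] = -14.46*r - 2.22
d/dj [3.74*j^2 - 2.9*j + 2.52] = 7.48*j - 2.9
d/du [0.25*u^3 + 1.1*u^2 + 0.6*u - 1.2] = 0.75*u^2 + 2.2*u + 0.6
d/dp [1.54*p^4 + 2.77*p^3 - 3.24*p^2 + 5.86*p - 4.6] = 6.16*p^3 + 8.31*p^2 - 6.48*p + 5.86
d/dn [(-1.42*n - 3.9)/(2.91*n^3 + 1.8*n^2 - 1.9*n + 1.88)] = (8.2644*n^3 + 36.603*n^2 + 14.04*n - 10.0796)/(8.4681*n^6 + 10.476*n^5 - 7.818*n^4 + 4.1016*n^3 + 10.378*n^2 - 7.144*n + 3.5344)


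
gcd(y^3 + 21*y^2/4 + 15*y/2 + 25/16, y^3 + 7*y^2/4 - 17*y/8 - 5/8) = y^2 + 11*y/4 + 5/8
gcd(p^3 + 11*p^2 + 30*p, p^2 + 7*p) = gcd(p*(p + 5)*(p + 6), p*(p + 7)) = p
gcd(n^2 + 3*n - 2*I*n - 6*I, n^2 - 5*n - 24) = n + 3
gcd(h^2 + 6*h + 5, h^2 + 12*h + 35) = h + 5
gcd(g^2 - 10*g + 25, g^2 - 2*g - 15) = g - 5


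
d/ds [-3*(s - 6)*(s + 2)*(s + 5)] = -9*s^2 - 6*s + 96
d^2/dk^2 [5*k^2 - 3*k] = 10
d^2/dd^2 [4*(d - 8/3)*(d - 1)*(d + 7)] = 24*d + 80/3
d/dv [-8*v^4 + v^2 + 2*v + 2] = -32*v^3 + 2*v + 2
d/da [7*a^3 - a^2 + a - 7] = 21*a^2 - 2*a + 1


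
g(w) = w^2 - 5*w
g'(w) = 2*w - 5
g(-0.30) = 1.59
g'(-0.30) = -5.60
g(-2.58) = 19.56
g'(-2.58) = -10.16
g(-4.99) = 49.85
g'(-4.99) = -14.98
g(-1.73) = 11.64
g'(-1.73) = -8.46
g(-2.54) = 19.15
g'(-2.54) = -10.08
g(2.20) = -6.16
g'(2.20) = -0.60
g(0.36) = -1.67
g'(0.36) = -4.28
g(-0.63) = 3.55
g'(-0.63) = -6.26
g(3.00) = -6.00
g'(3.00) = 1.00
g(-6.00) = 66.00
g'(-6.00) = -17.00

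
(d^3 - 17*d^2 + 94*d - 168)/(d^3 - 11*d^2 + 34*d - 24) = (d - 7)/(d - 1)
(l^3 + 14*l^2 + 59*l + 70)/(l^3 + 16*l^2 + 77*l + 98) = (l + 5)/(l + 7)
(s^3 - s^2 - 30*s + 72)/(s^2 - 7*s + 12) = s + 6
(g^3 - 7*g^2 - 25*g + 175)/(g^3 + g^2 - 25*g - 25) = (g - 7)/(g + 1)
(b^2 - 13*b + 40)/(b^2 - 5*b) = (b - 8)/b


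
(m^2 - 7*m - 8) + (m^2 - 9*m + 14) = 2*m^2 - 16*m + 6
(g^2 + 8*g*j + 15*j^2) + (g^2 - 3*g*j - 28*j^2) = 2*g^2 + 5*g*j - 13*j^2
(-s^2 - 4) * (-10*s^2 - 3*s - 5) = 10*s^4 + 3*s^3 + 45*s^2 + 12*s + 20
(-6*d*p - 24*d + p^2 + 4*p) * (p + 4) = -6*d*p^2 - 48*d*p - 96*d + p^3 + 8*p^2 + 16*p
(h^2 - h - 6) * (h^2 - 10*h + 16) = h^4 - 11*h^3 + 20*h^2 + 44*h - 96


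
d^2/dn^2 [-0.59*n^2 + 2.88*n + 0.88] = -1.18000000000000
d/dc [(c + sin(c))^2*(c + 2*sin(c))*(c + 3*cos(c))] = (c + sin(c))*(-(c + sin(c))*(c + 2*sin(c))*(3*sin(c) - 1) + (c + sin(c))*(c + 3*cos(c))*(2*cos(c) + 1) + 2*(c + 2*sin(c))*(c + 3*cos(c))*(cos(c) + 1))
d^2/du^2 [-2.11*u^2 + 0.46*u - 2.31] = -4.22000000000000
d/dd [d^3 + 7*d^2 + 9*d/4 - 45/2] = 3*d^2 + 14*d + 9/4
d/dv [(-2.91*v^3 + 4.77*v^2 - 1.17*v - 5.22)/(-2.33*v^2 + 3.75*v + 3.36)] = (6.7803*v^4 - 21.825*v^3 - 14.1714*v^2 + 7.7292*v + 15.6438)/(5.4289*v^4 - 17.475*v^3 - 1.5951*v^2 + 25.2*v + 11.2896)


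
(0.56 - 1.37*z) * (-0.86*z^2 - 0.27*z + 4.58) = 1.1782*z^3 - 0.1117*z^2 - 6.4258*z + 2.5648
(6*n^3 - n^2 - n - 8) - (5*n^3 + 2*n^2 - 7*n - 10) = n^3 - 3*n^2 + 6*n + 2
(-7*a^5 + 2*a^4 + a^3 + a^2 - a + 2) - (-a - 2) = -7*a^5 + 2*a^4 + a^3 + a^2 + 4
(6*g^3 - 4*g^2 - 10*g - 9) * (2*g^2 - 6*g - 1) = 12*g^5 - 44*g^4 - 2*g^3 + 46*g^2 + 64*g + 9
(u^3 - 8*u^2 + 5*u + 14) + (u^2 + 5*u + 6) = u^3 - 7*u^2 + 10*u + 20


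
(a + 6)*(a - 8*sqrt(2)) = a^2 - 8*sqrt(2)*a + 6*a - 48*sqrt(2)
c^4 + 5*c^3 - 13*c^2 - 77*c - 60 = (c - 4)*(c + 1)*(c + 3)*(c + 5)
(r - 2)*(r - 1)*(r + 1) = r^3 - 2*r^2 - r + 2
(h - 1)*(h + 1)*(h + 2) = h^3 + 2*h^2 - h - 2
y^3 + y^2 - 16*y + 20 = (y - 2)^2*(y + 5)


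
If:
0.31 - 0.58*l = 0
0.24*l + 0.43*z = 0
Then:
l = 0.53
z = -0.30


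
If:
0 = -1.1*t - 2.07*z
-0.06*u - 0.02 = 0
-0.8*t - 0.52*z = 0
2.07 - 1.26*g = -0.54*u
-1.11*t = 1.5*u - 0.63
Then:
No Solution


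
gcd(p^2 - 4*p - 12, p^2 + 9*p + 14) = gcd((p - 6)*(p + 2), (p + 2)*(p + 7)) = p + 2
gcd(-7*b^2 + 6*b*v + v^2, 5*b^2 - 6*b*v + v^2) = -b + v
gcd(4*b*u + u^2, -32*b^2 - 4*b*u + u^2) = 4*b + u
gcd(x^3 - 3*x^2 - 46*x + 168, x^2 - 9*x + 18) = x - 6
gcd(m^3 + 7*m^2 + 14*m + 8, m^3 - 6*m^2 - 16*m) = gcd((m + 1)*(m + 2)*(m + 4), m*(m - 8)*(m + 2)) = m + 2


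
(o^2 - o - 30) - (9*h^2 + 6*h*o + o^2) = -9*h^2 - 6*h*o - o - 30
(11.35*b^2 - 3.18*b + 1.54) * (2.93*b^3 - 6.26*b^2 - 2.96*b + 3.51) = 33.2555*b^5 - 80.3684*b^4 - 9.177*b^3 + 39.6109*b^2 - 15.7202*b + 5.4054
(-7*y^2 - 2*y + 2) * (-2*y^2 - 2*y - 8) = 14*y^4 + 18*y^3 + 56*y^2 + 12*y - 16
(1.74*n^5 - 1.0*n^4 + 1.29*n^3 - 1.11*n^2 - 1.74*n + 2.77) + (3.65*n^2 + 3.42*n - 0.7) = 1.74*n^5 - 1.0*n^4 + 1.29*n^3 + 2.54*n^2 + 1.68*n + 2.07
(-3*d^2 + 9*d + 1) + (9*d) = -3*d^2 + 18*d + 1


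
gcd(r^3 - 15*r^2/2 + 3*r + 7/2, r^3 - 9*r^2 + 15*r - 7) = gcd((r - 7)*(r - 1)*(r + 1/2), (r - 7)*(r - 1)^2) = r^2 - 8*r + 7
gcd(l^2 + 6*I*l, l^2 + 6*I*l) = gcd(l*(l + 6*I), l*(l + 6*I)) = l^2 + 6*I*l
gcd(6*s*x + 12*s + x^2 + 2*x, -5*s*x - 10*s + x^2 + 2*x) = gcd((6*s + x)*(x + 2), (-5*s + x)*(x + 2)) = x + 2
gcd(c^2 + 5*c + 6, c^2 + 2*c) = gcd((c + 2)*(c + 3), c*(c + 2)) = c + 2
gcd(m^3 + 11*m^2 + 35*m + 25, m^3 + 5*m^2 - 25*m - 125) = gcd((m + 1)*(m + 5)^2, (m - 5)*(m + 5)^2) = m^2 + 10*m + 25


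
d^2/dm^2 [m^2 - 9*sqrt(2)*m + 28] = 2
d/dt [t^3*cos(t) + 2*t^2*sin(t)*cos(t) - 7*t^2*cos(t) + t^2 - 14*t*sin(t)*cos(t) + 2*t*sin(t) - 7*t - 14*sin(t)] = -t^3*sin(t) + 7*t^2*sin(t) + 3*t^2*cos(t) + 2*t^2*cos(2*t) + 2*t*sin(2*t) - 12*t*cos(t) - 14*t*cos(2*t) + 2*t + 2*sin(t) - 7*sin(2*t) - 14*cos(t) - 7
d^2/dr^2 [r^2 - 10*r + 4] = 2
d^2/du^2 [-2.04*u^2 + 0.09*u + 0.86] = -4.08000000000000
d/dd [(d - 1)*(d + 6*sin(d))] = d + (d - 1)*(6*cos(d) + 1) + 6*sin(d)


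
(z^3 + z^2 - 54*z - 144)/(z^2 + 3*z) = z - 2 - 48/z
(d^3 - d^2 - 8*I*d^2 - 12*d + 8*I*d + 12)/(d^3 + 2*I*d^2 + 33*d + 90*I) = (d^2 - d*(1 + 2*I) + 2*I)/(d^2 + 8*I*d - 15)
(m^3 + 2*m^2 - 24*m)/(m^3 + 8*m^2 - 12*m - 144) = m/(m + 6)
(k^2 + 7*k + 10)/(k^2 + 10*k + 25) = (k + 2)/(k + 5)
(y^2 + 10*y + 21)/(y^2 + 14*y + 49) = (y + 3)/(y + 7)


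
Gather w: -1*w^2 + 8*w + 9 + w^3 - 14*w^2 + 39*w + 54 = w^3 - 15*w^2 + 47*w + 63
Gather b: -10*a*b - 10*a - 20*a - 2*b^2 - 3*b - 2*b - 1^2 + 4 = -30*a - 2*b^2 + b*(-10*a - 5) + 3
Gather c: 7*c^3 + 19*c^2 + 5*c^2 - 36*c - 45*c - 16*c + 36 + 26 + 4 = 7*c^3 + 24*c^2 - 97*c + 66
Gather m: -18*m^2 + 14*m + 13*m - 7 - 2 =-18*m^2 + 27*m - 9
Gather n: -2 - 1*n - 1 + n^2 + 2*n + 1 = n^2 + n - 2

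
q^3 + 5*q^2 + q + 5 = (q + 5)*(q - I)*(q + I)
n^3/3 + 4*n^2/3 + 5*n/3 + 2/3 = (n/3 + 1/3)*(n + 1)*(n + 2)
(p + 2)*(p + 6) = p^2 + 8*p + 12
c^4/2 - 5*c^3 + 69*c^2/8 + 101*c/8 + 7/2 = (c/2 + 1/4)*(c - 7)*(c - 4)*(c + 1/2)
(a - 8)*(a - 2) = a^2 - 10*a + 16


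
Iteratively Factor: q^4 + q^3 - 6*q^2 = (q)*(q^3 + q^2 - 6*q) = q^2*(q^2 + q - 6) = q^2*(q + 3)*(q - 2)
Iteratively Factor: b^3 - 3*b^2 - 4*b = (b + 1)*(b^2 - 4*b) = (b - 4)*(b + 1)*(b)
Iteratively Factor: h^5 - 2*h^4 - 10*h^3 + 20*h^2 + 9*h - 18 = (h - 1)*(h^4 - h^3 - 11*h^2 + 9*h + 18) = (h - 1)*(h + 1)*(h^3 - 2*h^2 - 9*h + 18) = (h - 1)*(h + 1)*(h + 3)*(h^2 - 5*h + 6) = (h - 3)*(h - 1)*(h + 1)*(h + 3)*(h - 2)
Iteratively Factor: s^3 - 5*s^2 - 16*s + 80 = (s - 4)*(s^2 - s - 20) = (s - 5)*(s - 4)*(s + 4)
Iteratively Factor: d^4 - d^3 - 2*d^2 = (d + 1)*(d^3 - 2*d^2) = d*(d + 1)*(d^2 - 2*d) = d^2*(d + 1)*(d - 2)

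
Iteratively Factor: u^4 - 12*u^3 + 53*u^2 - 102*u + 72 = (u - 2)*(u^3 - 10*u^2 + 33*u - 36) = (u - 4)*(u - 2)*(u^2 - 6*u + 9) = (u - 4)*(u - 3)*(u - 2)*(u - 3)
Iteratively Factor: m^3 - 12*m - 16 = (m + 2)*(m^2 - 2*m - 8) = (m + 2)^2*(m - 4)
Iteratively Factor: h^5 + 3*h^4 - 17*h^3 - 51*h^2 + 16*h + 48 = (h + 1)*(h^4 + 2*h^3 - 19*h^2 - 32*h + 48) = (h - 4)*(h + 1)*(h^3 + 6*h^2 + 5*h - 12) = (h - 4)*(h - 1)*(h + 1)*(h^2 + 7*h + 12) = (h - 4)*(h - 1)*(h + 1)*(h + 3)*(h + 4)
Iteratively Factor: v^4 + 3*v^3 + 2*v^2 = (v + 2)*(v^3 + v^2) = v*(v + 2)*(v^2 + v) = v*(v + 1)*(v + 2)*(v)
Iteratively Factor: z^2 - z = (z)*(z - 1)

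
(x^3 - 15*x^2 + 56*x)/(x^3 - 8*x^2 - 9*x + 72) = x*(x - 7)/(x^2 - 9)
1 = 1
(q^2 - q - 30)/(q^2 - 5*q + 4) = (q^2 - q - 30)/(q^2 - 5*q + 4)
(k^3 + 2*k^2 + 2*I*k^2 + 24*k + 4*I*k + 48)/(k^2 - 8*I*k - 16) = (k^2 + k*(2 + 6*I) + 12*I)/(k - 4*I)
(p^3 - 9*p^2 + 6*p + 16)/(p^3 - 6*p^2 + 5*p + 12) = (p^2 - 10*p + 16)/(p^2 - 7*p + 12)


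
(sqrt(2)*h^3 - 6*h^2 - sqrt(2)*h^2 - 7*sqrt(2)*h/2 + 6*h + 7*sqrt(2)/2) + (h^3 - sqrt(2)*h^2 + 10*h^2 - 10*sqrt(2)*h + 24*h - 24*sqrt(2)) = h^3 + sqrt(2)*h^3 - 2*sqrt(2)*h^2 + 4*h^2 - 27*sqrt(2)*h/2 + 30*h - 41*sqrt(2)/2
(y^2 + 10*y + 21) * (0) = 0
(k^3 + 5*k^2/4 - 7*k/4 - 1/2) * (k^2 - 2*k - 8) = k^5 - 3*k^4/4 - 49*k^3/4 - 7*k^2 + 15*k + 4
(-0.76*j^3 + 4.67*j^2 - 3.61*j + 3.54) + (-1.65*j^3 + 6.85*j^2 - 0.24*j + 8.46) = -2.41*j^3 + 11.52*j^2 - 3.85*j + 12.0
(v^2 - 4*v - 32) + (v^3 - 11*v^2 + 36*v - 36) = v^3 - 10*v^2 + 32*v - 68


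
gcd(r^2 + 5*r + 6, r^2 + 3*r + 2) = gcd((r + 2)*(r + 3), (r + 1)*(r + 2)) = r + 2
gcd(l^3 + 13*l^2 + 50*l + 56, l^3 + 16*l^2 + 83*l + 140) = l^2 + 11*l + 28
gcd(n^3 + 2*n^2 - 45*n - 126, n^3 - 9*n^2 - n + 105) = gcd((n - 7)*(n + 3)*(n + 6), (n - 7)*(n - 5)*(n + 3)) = n^2 - 4*n - 21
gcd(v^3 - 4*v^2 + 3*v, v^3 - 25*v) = v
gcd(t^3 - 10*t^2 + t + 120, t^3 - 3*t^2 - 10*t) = t - 5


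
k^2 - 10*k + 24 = (k - 6)*(k - 4)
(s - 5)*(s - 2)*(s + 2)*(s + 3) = s^4 - 2*s^3 - 19*s^2 + 8*s + 60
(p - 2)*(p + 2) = p^2 - 4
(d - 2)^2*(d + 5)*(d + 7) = d^4 + 8*d^3 - 9*d^2 - 92*d + 140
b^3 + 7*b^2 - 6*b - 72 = (b - 3)*(b + 4)*(b + 6)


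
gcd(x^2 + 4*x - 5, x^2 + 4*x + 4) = 1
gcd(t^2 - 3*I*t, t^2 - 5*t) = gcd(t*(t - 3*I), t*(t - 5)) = t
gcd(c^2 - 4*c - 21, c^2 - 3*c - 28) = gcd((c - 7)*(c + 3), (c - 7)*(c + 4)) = c - 7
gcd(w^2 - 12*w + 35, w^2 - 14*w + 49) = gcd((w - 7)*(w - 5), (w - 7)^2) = w - 7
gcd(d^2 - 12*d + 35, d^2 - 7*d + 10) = d - 5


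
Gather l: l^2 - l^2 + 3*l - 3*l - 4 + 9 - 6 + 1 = 0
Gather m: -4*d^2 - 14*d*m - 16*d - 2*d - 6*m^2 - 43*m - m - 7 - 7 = -4*d^2 - 18*d - 6*m^2 + m*(-14*d - 44) - 14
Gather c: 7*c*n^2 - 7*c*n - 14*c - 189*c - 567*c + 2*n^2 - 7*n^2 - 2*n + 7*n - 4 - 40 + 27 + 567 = c*(7*n^2 - 7*n - 770) - 5*n^2 + 5*n + 550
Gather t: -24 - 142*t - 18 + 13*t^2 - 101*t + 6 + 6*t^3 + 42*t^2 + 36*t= 6*t^3 + 55*t^2 - 207*t - 36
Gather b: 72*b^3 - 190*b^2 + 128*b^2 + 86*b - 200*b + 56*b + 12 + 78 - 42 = 72*b^3 - 62*b^2 - 58*b + 48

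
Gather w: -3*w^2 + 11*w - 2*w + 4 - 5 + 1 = -3*w^2 + 9*w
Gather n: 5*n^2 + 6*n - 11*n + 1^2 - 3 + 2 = 5*n^2 - 5*n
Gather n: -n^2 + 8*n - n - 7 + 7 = -n^2 + 7*n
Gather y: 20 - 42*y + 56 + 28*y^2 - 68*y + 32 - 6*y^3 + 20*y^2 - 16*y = -6*y^3 + 48*y^2 - 126*y + 108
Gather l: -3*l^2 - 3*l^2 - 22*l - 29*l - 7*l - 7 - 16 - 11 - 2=-6*l^2 - 58*l - 36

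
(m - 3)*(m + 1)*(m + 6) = m^3 + 4*m^2 - 15*m - 18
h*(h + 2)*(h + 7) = h^3 + 9*h^2 + 14*h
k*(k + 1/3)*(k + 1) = k^3 + 4*k^2/3 + k/3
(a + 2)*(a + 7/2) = a^2 + 11*a/2 + 7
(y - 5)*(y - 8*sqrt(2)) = y^2 - 8*sqrt(2)*y - 5*y + 40*sqrt(2)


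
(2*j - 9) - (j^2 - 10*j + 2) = -j^2 + 12*j - 11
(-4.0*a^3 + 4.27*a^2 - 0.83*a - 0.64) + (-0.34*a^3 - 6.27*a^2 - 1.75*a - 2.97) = -4.34*a^3 - 2.0*a^2 - 2.58*a - 3.61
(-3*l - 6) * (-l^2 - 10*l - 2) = 3*l^3 + 36*l^2 + 66*l + 12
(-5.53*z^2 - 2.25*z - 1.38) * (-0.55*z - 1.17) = 3.0415*z^3 + 7.7076*z^2 + 3.3915*z + 1.6146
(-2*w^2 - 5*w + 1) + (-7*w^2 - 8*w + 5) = -9*w^2 - 13*w + 6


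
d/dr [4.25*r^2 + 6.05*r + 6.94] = 8.5*r + 6.05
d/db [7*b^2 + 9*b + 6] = 14*b + 9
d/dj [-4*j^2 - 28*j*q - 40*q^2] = -8*j - 28*q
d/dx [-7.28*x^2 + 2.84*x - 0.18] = 2.84 - 14.56*x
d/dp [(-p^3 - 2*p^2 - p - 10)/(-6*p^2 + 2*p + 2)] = (3*p^4 - 2*p^3 - 8*p^2 - 64*p + 9)/(2*(9*p^4 - 6*p^3 - 5*p^2 + 2*p + 1))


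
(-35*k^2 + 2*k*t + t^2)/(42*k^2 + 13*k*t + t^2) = (-5*k + t)/(6*k + t)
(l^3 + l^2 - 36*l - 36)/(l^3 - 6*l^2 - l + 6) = (l + 6)/(l - 1)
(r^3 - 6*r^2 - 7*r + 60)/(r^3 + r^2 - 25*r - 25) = (r^2 - r - 12)/(r^2 + 6*r + 5)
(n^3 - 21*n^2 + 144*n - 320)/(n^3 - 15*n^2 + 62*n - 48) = (n^2 - 13*n + 40)/(n^2 - 7*n + 6)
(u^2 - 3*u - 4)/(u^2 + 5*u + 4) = (u - 4)/(u + 4)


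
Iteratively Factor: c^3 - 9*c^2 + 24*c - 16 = (c - 4)*(c^2 - 5*c + 4) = (c - 4)^2*(c - 1)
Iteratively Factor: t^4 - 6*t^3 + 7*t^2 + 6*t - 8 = (t - 2)*(t^3 - 4*t^2 - t + 4) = (t - 2)*(t + 1)*(t^2 - 5*t + 4) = (t - 4)*(t - 2)*(t + 1)*(t - 1)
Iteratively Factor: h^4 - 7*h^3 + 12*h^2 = (h)*(h^3 - 7*h^2 + 12*h) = h*(h - 3)*(h^2 - 4*h) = h^2*(h - 3)*(h - 4)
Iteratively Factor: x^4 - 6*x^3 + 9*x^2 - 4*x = (x - 1)*(x^3 - 5*x^2 + 4*x) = x*(x - 1)*(x^2 - 5*x + 4) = x*(x - 1)^2*(x - 4)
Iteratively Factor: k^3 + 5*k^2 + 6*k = (k)*(k^2 + 5*k + 6) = k*(k + 3)*(k + 2)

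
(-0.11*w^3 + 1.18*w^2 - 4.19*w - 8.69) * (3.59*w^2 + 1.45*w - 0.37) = -0.3949*w^5 + 4.0767*w^4 - 13.2904*w^3 - 37.7092*w^2 - 11.0502*w + 3.2153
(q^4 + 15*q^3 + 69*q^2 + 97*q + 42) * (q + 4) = q^5 + 19*q^4 + 129*q^3 + 373*q^2 + 430*q + 168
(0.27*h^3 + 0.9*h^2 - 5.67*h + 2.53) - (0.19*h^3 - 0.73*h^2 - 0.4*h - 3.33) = 0.08*h^3 + 1.63*h^2 - 5.27*h + 5.86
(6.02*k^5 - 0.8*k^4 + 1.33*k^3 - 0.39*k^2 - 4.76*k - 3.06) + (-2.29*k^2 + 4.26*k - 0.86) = 6.02*k^5 - 0.8*k^4 + 1.33*k^3 - 2.68*k^2 - 0.5*k - 3.92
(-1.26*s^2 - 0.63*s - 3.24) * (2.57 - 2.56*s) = 3.2256*s^3 - 1.6254*s^2 + 6.6753*s - 8.3268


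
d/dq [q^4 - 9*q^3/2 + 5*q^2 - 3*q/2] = 4*q^3 - 27*q^2/2 + 10*q - 3/2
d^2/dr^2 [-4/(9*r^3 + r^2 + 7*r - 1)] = 8*((27*r + 1)*(9*r^3 + r^2 + 7*r - 1) - (27*r^2 + 2*r + 7)^2)/(9*r^3 + r^2 + 7*r - 1)^3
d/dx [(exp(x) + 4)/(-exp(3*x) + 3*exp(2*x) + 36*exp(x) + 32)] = (2*exp(x) - 7)*exp(x)/(exp(4*x) - 14*exp(3*x) + 33*exp(2*x) + 112*exp(x) + 64)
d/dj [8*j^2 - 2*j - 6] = 16*j - 2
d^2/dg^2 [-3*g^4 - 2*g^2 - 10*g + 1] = -36*g^2 - 4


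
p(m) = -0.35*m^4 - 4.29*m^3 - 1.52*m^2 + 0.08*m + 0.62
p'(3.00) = -162.67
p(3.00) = -157.00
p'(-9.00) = 5.57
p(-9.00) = 707.84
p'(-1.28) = -14.18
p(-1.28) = 6.08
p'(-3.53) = -87.98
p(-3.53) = 115.76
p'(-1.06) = -9.49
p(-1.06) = 3.49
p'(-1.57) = -21.45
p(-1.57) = 11.22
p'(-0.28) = -0.05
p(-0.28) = 0.57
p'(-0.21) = 0.16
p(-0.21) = 0.58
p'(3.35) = -207.17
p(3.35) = -221.53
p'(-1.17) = -11.74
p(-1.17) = 4.66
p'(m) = -1.4*m^3 - 12.87*m^2 - 3.04*m + 0.08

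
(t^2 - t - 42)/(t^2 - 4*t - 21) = (t + 6)/(t + 3)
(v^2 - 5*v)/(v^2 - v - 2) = v*(5 - v)/(-v^2 + v + 2)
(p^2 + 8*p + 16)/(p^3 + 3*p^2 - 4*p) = (p + 4)/(p*(p - 1))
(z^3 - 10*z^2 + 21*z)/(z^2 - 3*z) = z - 7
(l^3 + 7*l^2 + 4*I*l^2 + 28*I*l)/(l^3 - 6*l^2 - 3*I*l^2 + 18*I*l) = (l^2 + l*(7 + 4*I) + 28*I)/(l^2 - 3*l*(2 + I) + 18*I)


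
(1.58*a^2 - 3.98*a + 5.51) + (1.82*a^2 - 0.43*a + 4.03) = 3.4*a^2 - 4.41*a + 9.54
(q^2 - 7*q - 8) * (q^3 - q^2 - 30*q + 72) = q^5 - 8*q^4 - 31*q^3 + 290*q^2 - 264*q - 576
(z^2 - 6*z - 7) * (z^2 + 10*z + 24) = z^4 + 4*z^3 - 43*z^2 - 214*z - 168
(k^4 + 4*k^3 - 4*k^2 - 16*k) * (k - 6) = k^5 - 2*k^4 - 28*k^3 + 8*k^2 + 96*k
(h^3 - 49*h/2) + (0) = h^3 - 49*h/2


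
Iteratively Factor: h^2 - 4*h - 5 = (h - 5)*(h + 1)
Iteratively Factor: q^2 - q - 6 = (q - 3)*(q + 2)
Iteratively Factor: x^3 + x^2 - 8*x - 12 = (x + 2)*(x^2 - x - 6) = (x + 2)^2*(x - 3)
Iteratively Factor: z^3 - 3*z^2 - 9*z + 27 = (z + 3)*(z^2 - 6*z + 9) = (z - 3)*(z + 3)*(z - 3)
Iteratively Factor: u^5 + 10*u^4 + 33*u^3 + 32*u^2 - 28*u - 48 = (u + 3)*(u^4 + 7*u^3 + 12*u^2 - 4*u - 16) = (u + 2)*(u + 3)*(u^3 + 5*u^2 + 2*u - 8) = (u + 2)^2*(u + 3)*(u^2 + 3*u - 4) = (u + 2)^2*(u + 3)*(u + 4)*(u - 1)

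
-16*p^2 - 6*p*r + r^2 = (-8*p + r)*(2*p + r)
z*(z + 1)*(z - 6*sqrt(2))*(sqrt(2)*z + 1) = sqrt(2)*z^4 - 11*z^3 + sqrt(2)*z^3 - 11*z^2 - 6*sqrt(2)*z^2 - 6*sqrt(2)*z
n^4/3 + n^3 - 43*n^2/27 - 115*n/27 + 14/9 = (n/3 + 1)*(n - 2)*(n - 1/3)*(n + 7/3)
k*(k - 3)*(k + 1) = k^3 - 2*k^2 - 3*k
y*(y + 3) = y^2 + 3*y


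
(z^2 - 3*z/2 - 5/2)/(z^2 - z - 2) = (z - 5/2)/(z - 2)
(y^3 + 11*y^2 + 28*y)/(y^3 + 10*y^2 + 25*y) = (y^2 + 11*y + 28)/(y^2 + 10*y + 25)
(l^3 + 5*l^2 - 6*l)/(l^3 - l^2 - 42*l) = (l - 1)/(l - 7)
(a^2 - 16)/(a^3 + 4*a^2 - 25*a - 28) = (a + 4)/(a^2 + 8*a + 7)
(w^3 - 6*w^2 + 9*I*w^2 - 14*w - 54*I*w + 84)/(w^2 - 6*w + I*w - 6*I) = (w^2 + 9*I*w - 14)/(w + I)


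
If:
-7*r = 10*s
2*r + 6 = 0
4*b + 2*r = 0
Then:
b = 3/2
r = -3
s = 21/10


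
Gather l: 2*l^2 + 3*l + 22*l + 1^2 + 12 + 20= 2*l^2 + 25*l + 33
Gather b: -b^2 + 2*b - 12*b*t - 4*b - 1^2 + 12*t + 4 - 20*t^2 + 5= -b^2 + b*(-12*t - 2) - 20*t^2 + 12*t + 8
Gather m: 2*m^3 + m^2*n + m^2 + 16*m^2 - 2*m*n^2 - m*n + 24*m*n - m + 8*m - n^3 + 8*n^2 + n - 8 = 2*m^3 + m^2*(n + 17) + m*(-2*n^2 + 23*n + 7) - n^3 + 8*n^2 + n - 8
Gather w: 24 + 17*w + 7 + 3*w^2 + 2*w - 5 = 3*w^2 + 19*w + 26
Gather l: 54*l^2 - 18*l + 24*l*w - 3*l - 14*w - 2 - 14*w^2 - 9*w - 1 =54*l^2 + l*(24*w - 21) - 14*w^2 - 23*w - 3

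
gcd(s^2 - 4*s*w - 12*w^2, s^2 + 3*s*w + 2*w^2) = s + 2*w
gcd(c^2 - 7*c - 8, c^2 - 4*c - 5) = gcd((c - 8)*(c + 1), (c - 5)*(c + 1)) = c + 1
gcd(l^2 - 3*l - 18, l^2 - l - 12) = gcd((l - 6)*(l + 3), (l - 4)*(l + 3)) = l + 3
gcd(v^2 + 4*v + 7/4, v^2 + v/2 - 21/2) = v + 7/2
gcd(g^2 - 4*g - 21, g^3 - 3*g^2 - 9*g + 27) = g + 3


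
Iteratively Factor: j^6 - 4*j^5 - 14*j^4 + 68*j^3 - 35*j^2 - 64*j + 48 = (j - 3)*(j^5 - j^4 - 17*j^3 + 17*j^2 + 16*j - 16) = (j - 3)*(j + 1)*(j^4 - 2*j^3 - 15*j^2 + 32*j - 16) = (j - 4)*(j - 3)*(j + 1)*(j^3 + 2*j^2 - 7*j + 4) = (j - 4)*(j - 3)*(j - 1)*(j + 1)*(j^2 + 3*j - 4) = (j - 4)*(j - 3)*(j - 1)^2*(j + 1)*(j + 4)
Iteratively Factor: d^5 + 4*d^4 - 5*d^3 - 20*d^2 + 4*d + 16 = (d + 1)*(d^4 + 3*d^3 - 8*d^2 - 12*d + 16) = (d - 2)*(d + 1)*(d^3 + 5*d^2 + 2*d - 8) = (d - 2)*(d - 1)*(d + 1)*(d^2 + 6*d + 8) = (d - 2)*(d - 1)*(d + 1)*(d + 2)*(d + 4)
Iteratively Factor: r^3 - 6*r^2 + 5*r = (r)*(r^2 - 6*r + 5) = r*(r - 5)*(r - 1)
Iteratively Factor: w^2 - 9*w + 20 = (w - 5)*(w - 4)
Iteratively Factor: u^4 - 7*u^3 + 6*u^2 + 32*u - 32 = (u - 4)*(u^3 - 3*u^2 - 6*u + 8) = (u - 4)*(u + 2)*(u^2 - 5*u + 4) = (u - 4)*(u - 1)*(u + 2)*(u - 4)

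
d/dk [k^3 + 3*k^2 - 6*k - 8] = 3*k^2 + 6*k - 6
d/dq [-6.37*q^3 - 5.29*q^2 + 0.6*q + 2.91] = -19.11*q^2 - 10.58*q + 0.6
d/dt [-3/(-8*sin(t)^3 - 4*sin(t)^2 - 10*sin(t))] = 3*(-4*sin(t) + 6*cos(2*t) - 11)*cos(t)/(2*(4*sin(t)^2 + 2*sin(t) + 5)^2*sin(t)^2)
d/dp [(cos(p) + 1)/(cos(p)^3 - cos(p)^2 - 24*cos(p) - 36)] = 2*(-sin(p)^2*cos(p) - sin(p)^2 + 7)*sin(p)/(-cos(p)^3 + cos(p)^2 + 24*cos(p) + 36)^2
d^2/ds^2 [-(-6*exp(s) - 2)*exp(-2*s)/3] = 2*(3*exp(s) + 4)*exp(-2*s)/3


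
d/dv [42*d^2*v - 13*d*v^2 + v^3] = 42*d^2 - 26*d*v + 3*v^2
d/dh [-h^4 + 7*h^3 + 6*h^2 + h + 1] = -4*h^3 + 21*h^2 + 12*h + 1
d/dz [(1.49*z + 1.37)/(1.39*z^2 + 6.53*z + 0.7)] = (2.0711*z^2 + 9.7297*z - (1.49*z + 1.37)*(2.78*z + 6.53) + 1.043)/(1.39*z^2 + 6.53*z + 0.7)^2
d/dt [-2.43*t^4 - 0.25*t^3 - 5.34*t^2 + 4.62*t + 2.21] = -9.72*t^3 - 0.75*t^2 - 10.68*t + 4.62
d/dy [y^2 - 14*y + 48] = 2*y - 14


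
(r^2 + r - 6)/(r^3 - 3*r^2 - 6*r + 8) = (r^2 + r - 6)/(r^3 - 3*r^2 - 6*r + 8)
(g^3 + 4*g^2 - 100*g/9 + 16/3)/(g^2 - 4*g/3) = g + 16/3 - 4/g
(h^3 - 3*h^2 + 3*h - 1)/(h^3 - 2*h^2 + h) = (h - 1)/h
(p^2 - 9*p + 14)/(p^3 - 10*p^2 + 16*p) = (p - 7)/(p*(p - 8))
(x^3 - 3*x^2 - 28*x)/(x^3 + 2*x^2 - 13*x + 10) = x*(x^2 - 3*x - 28)/(x^3 + 2*x^2 - 13*x + 10)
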